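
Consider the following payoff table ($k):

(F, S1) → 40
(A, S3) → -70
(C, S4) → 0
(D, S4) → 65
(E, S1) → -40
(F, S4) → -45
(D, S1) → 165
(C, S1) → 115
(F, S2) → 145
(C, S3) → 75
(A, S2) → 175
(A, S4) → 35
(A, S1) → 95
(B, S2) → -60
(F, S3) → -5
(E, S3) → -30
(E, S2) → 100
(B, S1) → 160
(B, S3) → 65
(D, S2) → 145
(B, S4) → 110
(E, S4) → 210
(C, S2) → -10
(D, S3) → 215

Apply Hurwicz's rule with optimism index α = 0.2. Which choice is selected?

A: 0.2·175 + 0.8·(-70) = -21
B: 0.2·160 + 0.8·(-60) = -16
C: 0.2·115 + 0.8·(-10) = 15
D: 0.2·215 + 0.8·65 = 95
E: 0.2·210 + 0.8·(-40) = 10
F: 0.2·145 + 0.8·(-45) = -7
Highest Hurwicz score = 95 → D.

D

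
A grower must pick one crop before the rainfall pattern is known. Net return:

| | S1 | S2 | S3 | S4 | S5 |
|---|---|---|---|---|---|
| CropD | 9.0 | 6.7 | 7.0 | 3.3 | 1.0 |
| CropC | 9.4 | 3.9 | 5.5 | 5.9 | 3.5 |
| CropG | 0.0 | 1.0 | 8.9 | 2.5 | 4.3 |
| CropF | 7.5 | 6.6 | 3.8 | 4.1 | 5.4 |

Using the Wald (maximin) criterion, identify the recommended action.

Row minima: CropD=1.0, CropC=3.5, CropG=0.0, CropF=3.8
Best worst-case = 3.8 → CropF.

CropF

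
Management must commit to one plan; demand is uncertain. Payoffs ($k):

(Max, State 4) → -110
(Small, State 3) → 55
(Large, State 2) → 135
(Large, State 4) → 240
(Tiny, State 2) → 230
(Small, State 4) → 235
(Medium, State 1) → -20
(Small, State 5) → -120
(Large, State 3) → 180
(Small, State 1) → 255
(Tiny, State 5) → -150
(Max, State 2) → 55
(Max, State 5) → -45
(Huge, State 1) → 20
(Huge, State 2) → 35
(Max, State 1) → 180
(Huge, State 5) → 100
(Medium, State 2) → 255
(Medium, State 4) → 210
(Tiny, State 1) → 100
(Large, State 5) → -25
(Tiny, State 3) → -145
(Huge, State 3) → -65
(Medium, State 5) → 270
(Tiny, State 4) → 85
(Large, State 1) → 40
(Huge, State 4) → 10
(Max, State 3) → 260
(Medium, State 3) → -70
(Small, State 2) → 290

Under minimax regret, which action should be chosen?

Column bests: State 1=255, State 2=290, State 3=260, State 4=240, State 5=270.
Tiny regrets: 155, 60, 405, 155, 420 → max 420
Small regrets: 0, 0, 205, 5, 390 → max 390
Medium regrets: 275, 35, 330, 30, 0 → max 330
Large regrets: 215, 155, 80, 0, 295 → max 295
Huge regrets: 235, 255, 325, 230, 170 → max 325
Max regrets: 75, 235, 0, 350, 315 → max 350
Smallest max regret = 295 → Large.

Large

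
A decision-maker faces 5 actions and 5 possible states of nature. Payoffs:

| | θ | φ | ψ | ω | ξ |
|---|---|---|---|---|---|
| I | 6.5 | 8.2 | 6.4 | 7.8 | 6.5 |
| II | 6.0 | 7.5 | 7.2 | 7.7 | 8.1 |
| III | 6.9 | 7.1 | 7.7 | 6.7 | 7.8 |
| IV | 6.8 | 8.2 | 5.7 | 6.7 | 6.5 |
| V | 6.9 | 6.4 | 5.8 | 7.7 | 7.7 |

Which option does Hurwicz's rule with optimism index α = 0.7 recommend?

I

I: 0.7·8.2 + 0.3·6.4 = 7.66
II: 0.7·8.1 + 0.3·6.0 = 7.47
III: 0.7·7.8 + 0.3·6.7 = 7.47
IV: 0.7·8.2 + 0.3·5.7 = 7.45
V: 0.7·7.7 + 0.3·5.8 = 7.13
Highest Hurwicz score = 7.66 → I.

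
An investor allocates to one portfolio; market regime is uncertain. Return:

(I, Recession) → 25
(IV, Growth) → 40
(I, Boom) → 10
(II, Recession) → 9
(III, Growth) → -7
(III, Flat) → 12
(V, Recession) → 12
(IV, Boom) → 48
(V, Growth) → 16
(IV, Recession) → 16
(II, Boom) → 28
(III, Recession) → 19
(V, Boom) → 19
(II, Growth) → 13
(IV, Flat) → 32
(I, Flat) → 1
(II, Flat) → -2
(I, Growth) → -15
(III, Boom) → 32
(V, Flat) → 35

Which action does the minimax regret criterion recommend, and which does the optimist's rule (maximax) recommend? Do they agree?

minimax regret → IV; maximax → IV (agree)

Column bests: Recession=25, Flat=35, Growth=40, Boom=48.
I regrets: 0, 34, 55, 38 → max 55
II regrets: 16, 37, 27, 20 → max 37
III regrets: 6, 23, 47, 16 → max 47
IV regrets: 9, 3, 0, 0 → max 9
V regrets: 13, 0, 24, 29 → max 29
Smallest max regret = 9 → IV.
Row maxima: I=25, II=28, III=32, IV=48, V=35
Best best-case = 48 → IV.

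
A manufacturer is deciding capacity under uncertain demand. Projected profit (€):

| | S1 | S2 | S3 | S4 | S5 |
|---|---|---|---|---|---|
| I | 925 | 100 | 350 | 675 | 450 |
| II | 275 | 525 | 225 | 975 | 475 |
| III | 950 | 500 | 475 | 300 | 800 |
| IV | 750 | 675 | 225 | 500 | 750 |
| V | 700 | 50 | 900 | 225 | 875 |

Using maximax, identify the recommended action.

II

Row maxima: I=925, II=975, III=950, IV=750, V=900
Best best-case = 975 → II.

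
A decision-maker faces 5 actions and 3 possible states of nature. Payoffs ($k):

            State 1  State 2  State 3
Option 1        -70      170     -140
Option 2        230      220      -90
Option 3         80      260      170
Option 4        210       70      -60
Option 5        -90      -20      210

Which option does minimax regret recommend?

Option 3

Column bests: State 1=230, State 2=260, State 3=210.
Option 1 regrets: 300, 90, 350 → max 350
Option 2 regrets: 0, 40, 300 → max 300
Option 3 regrets: 150, 0, 40 → max 150
Option 4 regrets: 20, 190, 270 → max 270
Option 5 regrets: 320, 280, 0 → max 320
Smallest max regret = 150 → Option 3.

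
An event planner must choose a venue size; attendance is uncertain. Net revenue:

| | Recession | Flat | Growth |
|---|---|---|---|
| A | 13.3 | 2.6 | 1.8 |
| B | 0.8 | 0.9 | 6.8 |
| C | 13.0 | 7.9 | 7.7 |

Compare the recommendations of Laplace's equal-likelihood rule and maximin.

laplace → C; maximin → C (agree)

Row averages: A=5.9, B=17/6, C=143/15
Highest average = 143/15 → C.
Row minima: A=1.8, B=0.8, C=7.7
Best worst-case = 7.7 → C.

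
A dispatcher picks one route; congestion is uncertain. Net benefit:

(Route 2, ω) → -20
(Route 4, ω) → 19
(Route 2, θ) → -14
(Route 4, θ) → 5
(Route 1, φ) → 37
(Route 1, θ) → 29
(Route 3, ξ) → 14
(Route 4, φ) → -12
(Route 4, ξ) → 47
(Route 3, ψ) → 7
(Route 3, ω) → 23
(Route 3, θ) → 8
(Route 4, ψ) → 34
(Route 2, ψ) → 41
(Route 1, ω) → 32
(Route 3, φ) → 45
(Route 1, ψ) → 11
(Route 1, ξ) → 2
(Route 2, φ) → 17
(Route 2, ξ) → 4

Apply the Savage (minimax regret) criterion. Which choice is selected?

Column bests: θ=29, φ=45, ψ=41, ω=32, ξ=47.
Route 1 regrets: 0, 8, 30, 0, 45 → max 45
Route 2 regrets: 43, 28, 0, 52, 43 → max 52
Route 3 regrets: 21, 0, 34, 9, 33 → max 34
Route 4 regrets: 24, 57, 7, 13, 0 → max 57
Smallest max regret = 34 → Route 3.

Route 3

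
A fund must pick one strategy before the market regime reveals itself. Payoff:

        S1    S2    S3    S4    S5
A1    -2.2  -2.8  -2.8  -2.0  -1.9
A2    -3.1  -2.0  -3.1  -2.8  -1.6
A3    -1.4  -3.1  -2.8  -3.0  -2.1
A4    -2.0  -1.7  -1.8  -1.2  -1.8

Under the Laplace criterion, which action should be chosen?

Row averages: A1=-2.34, A2=-2.52, A3=-2.48, A4=-1.7
Highest average = -1.7 → A4.

A4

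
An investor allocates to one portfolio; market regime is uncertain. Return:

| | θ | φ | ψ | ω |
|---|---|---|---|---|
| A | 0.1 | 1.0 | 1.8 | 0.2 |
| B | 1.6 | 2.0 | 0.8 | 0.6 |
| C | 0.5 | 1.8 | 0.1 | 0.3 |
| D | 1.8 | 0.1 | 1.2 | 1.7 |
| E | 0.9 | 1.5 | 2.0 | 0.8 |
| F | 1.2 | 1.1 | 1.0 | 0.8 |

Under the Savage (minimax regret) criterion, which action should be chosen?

E

Column bests: θ=1.8, φ=2.0, ψ=2.0, ω=1.7.
A regrets: 1.7, 1.0, 0.2, 1.5 → max 1.7
B regrets: 0.2, 0.0, 1.2, 1.1 → max 1.2
C regrets: 1.3, 0.2, 1.9, 1.4 → max 1.9
D regrets: 0.0, 1.9, 0.8, 0.0 → max 1.9
E regrets: 0.9, 0.5, 0.0, 0.9 → max 0.9
F regrets: 0.6, 0.9, 1.0, 0.9 → max 1.0
Smallest max regret = 0.9 → E.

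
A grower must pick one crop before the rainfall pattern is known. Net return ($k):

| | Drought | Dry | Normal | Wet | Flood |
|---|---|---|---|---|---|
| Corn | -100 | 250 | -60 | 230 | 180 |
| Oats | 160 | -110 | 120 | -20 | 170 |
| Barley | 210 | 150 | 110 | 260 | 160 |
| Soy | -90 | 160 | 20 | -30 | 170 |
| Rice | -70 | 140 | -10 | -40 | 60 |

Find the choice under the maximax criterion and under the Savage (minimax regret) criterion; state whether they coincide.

maximax → Barley; minimax regret → Barley (agree)

Row maxima: Corn=250, Oats=170, Barley=260, Soy=170, Rice=140
Best best-case = 260 → Barley.
Column bests: Drought=210, Dry=250, Normal=120, Wet=260, Flood=180.
Corn regrets: 310, 0, 180, 30, 0 → max 310
Oats regrets: 50, 360, 0, 280, 10 → max 360
Barley regrets: 0, 100, 10, 0, 20 → max 100
Soy regrets: 300, 90, 100, 290, 10 → max 300
Rice regrets: 280, 110, 130, 300, 120 → max 300
Smallest max regret = 100 → Barley.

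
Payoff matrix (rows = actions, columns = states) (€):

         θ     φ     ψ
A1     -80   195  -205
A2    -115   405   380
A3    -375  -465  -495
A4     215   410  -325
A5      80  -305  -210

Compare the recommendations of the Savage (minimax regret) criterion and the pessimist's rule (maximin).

minimax regret → A2; maximin → A2 (agree)

Column bests: θ=215, φ=410, ψ=380.
A1 regrets: 295, 215, 585 → max 585
A2 regrets: 330, 5, 0 → max 330
A3 regrets: 590, 875, 875 → max 875
A4 regrets: 0, 0, 705 → max 705
A5 regrets: 135, 715, 590 → max 715
Smallest max regret = 330 → A2.
Row minima: A1=-205, A2=-115, A3=-495, A4=-325, A5=-305
Best worst-case = -115 → A2.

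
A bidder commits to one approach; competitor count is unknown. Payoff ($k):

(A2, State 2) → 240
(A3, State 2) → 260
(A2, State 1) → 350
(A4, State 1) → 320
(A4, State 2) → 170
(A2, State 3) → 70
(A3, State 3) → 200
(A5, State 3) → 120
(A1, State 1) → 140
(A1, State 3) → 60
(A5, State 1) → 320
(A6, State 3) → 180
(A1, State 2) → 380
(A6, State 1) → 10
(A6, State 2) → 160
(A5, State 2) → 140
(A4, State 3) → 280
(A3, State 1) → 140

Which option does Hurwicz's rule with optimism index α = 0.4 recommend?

A1: 0.4·380 + 0.6·60 = 188
A2: 0.4·350 + 0.6·70 = 182
A3: 0.4·260 + 0.6·140 = 188
A4: 0.4·320 + 0.6·170 = 230
A5: 0.4·320 + 0.6·120 = 200
A6: 0.4·180 + 0.6·10 = 78
Highest Hurwicz score = 230 → A4.

A4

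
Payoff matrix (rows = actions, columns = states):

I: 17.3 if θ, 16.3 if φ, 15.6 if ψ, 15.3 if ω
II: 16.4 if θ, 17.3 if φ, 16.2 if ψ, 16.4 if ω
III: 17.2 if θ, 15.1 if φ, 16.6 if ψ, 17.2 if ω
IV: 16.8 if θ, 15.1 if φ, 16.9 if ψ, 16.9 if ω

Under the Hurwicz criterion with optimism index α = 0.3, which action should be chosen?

I: 0.3·17.3 + 0.7·15.3 = 15.9
II: 0.3·17.3 + 0.7·16.2 = 16.53
III: 0.3·17.2 + 0.7·15.1 = 15.73
IV: 0.3·16.9 + 0.7·15.1 = 15.64
Highest Hurwicz score = 16.53 → II.

II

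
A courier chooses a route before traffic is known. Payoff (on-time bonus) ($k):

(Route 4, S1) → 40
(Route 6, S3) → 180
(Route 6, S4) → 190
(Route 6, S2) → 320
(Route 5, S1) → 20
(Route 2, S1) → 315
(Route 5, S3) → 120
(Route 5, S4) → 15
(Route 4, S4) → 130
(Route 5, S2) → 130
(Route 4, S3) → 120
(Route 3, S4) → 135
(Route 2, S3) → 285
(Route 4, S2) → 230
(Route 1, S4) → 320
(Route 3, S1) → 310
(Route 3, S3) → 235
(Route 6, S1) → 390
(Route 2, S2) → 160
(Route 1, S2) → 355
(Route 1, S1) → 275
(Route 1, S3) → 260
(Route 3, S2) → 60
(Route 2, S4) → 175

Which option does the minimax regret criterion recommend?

Route 1

Column bests: S1=390, S2=355, S3=285, S4=320.
Route 1 regrets: 115, 0, 25, 0 → max 115
Route 2 regrets: 75, 195, 0, 145 → max 195
Route 3 regrets: 80, 295, 50, 185 → max 295
Route 4 regrets: 350, 125, 165, 190 → max 350
Route 5 regrets: 370, 225, 165, 305 → max 370
Route 6 regrets: 0, 35, 105, 130 → max 130
Smallest max regret = 115 → Route 1.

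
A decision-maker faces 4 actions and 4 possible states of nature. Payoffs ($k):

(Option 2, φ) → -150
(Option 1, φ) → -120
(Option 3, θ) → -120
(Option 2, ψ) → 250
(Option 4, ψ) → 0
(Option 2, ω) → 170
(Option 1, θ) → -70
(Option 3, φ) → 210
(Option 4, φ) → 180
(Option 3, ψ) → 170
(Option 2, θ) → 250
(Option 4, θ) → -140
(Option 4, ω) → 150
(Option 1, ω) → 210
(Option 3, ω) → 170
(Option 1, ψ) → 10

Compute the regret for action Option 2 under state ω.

40

Best payoff under ω is 210.
Regret = 210 − 170 = 40.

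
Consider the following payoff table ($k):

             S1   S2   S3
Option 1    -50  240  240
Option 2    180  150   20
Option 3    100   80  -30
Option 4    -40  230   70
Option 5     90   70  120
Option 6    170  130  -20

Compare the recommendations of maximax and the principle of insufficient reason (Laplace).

maximax → Option 1; laplace → Option 1 (agree)

Row maxima: Option 1=240, Option 2=180, Option 3=100, Option 4=230, Option 5=120, Option 6=170
Best best-case = 240 → Option 1.
Row averages: Option 1=430/3, Option 2=350/3, Option 3=50, Option 4=260/3, Option 5=280/3, Option 6=280/3
Highest average = 430/3 → Option 1.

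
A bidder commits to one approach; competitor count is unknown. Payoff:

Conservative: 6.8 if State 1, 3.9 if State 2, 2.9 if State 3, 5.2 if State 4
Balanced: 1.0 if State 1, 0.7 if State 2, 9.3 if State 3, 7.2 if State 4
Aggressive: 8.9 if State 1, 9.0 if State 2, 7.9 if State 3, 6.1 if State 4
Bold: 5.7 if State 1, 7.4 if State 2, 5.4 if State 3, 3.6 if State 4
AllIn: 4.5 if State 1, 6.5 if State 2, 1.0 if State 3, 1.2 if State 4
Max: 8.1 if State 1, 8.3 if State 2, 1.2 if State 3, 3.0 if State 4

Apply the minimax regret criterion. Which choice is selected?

Aggressive

Column bests: State 1=8.9, State 2=9.0, State 3=9.3, State 4=7.2.
Conservative regrets: 2.1, 5.1, 6.4, 2.0 → max 6.4
Balanced regrets: 7.9, 8.3, 0.0, 0.0 → max 8.3
Aggressive regrets: 0.0, 0.0, 1.4, 1.1 → max 1.4
Bold regrets: 3.2, 1.6, 3.9, 3.6 → max 3.9
AllIn regrets: 4.4, 2.5, 8.3, 6.0 → max 8.3
Max regrets: 0.8, 0.7, 8.1, 4.2 → max 8.1
Smallest max regret = 1.4 → Aggressive.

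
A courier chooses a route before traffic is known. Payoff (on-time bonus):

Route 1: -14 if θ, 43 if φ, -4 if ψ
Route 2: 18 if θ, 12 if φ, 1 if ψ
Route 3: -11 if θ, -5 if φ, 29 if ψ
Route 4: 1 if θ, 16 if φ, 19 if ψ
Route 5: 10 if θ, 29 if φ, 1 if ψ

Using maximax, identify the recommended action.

Route 1

Row maxima: Route 1=43, Route 2=18, Route 3=29, Route 4=19, Route 5=29
Best best-case = 43 → Route 1.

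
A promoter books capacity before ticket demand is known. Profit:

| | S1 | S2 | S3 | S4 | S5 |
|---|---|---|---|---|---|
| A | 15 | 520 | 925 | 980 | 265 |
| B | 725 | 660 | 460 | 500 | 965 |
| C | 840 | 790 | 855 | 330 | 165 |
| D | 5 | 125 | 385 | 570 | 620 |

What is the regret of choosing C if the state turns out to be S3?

70

Best payoff under S3 is 925.
Regret = 925 − 855 = 70.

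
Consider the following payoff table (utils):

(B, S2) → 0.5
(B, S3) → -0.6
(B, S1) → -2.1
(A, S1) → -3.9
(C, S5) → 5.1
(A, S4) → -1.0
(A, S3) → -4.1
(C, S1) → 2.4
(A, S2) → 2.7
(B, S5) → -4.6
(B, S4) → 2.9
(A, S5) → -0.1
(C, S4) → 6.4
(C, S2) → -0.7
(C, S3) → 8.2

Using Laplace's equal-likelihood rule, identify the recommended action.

Row averages: A=-1.28, B=-0.78, C=4.28
Highest average = 4.28 → C.

C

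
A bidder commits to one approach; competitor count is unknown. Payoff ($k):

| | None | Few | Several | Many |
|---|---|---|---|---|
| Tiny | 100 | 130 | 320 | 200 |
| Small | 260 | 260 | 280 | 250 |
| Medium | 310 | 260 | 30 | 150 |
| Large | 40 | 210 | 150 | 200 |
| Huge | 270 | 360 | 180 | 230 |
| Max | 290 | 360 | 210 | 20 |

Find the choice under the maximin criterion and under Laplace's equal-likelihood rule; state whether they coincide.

Row minima: Tiny=100, Small=250, Medium=30, Large=40, Huge=180, Max=20
Best worst-case = 250 → Small.
Row averages: Tiny=187.5, Small=262.5, Medium=187.5, Large=150, Huge=260, Max=220
Highest average = 262.5 → Small.

maximin → Small; laplace → Small (agree)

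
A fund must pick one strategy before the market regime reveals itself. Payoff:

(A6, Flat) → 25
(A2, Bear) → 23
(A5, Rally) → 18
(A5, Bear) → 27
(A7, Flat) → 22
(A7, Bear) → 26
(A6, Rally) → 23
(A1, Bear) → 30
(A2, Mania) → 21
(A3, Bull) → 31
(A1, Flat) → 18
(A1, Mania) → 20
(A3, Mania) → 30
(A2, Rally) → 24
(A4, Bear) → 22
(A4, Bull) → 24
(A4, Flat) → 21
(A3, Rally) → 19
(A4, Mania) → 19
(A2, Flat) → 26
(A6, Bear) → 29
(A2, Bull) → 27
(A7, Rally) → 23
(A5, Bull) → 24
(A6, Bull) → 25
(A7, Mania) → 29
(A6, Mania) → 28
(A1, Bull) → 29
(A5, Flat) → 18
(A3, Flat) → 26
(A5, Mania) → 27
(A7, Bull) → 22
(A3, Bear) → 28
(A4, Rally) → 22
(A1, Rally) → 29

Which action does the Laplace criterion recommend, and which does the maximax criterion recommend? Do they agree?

laplace → A3; maximax → A3 (agree)

Row averages: A1=25.2, A2=24.2, A3=26.8, A4=21.6, A5=22.8, A6=26, A7=24.4
Highest average = 26.8 → A3.
Row maxima: A1=30, A2=27, A3=31, A4=24, A5=27, A6=29, A7=29
Best best-case = 31 → A3.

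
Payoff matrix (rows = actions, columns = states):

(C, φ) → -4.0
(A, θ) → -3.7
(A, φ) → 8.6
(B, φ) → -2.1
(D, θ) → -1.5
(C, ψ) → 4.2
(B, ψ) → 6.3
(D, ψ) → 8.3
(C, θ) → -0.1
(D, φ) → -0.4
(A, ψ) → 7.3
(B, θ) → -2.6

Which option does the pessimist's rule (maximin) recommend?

Row minima: A=-3.7, B=-2.6, C=-4.0, D=-1.5
Best worst-case = -1.5 → D.

D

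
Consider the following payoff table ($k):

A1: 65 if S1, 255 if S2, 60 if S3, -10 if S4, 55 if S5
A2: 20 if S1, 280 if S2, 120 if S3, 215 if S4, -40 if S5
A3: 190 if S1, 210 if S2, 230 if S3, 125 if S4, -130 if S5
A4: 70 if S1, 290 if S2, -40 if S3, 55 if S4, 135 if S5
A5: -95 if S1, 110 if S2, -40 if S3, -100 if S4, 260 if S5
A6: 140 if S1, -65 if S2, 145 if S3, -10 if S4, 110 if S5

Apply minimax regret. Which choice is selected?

A1

Column bests: S1=190, S2=290, S3=230, S4=215, S5=260.
A1 regrets: 125, 35, 170, 225, 205 → max 225
A2 regrets: 170, 10, 110, 0, 300 → max 300
A3 regrets: 0, 80, 0, 90, 390 → max 390
A4 regrets: 120, 0, 270, 160, 125 → max 270
A5 regrets: 285, 180, 270, 315, 0 → max 315
A6 regrets: 50, 355, 85, 225, 150 → max 355
Smallest max regret = 225 → A1.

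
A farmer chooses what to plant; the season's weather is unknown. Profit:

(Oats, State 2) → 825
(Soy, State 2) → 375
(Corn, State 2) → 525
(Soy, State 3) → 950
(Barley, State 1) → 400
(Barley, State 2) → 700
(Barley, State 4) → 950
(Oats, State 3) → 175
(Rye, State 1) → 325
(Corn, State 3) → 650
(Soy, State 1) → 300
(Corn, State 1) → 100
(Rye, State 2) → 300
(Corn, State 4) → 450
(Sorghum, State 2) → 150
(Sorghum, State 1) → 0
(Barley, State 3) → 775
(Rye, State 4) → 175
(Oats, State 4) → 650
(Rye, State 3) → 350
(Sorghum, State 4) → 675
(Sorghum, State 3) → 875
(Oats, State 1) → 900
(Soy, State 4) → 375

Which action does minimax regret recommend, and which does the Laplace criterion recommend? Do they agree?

Column bests: State 1=900, State 2=825, State 3=950, State 4=950.
Oats regrets: 0, 0, 775, 300 → max 775
Barley regrets: 500, 125, 175, 0 → max 500
Corn regrets: 800, 300, 300, 500 → max 800
Soy regrets: 600, 450, 0, 575 → max 600
Sorghum regrets: 900, 675, 75, 275 → max 900
Rye regrets: 575, 525, 600, 775 → max 775
Smallest max regret = 500 → Barley.
Row averages: Oats=637.5, Barley=706.25, Corn=431.25, Soy=500, Sorghum=425, Rye=287.5
Highest average = 706.25 → Barley.

minimax regret → Barley; laplace → Barley (agree)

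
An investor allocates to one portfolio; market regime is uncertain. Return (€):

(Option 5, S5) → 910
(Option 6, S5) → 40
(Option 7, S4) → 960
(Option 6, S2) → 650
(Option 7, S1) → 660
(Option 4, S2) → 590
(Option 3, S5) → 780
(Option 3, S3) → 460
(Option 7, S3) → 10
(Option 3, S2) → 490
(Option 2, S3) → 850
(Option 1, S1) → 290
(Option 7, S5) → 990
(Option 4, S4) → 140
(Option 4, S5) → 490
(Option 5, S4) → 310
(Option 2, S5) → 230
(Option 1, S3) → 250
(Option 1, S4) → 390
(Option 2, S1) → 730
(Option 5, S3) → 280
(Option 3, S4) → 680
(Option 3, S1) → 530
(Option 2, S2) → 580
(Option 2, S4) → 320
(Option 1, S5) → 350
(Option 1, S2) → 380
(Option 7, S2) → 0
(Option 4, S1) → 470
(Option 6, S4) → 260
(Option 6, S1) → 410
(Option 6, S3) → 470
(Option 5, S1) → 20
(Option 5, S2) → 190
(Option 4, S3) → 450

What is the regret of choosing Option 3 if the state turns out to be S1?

Best payoff under S1 is 730.
Regret = 730 − 530 = 200.

200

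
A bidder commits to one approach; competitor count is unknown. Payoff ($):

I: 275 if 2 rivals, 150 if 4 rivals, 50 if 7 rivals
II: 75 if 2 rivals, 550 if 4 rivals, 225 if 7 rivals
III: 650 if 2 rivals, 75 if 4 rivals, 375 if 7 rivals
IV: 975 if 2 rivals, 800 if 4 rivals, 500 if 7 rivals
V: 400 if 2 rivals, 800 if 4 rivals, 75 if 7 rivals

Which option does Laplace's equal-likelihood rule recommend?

IV

Row averages: I=475/3, II=850/3, III=1100/3, IV=2275/3, V=425
Highest average = 2275/3 → IV.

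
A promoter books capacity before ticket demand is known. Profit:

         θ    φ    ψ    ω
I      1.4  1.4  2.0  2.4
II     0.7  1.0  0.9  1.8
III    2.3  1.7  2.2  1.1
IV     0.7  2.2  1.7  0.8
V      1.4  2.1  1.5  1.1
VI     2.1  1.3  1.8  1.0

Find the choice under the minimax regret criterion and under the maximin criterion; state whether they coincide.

Column bests: θ=2.3, φ=2.2, ψ=2.2, ω=2.4.
I regrets: 0.9, 0.8, 0.2, 0.0 → max 0.9
II regrets: 1.6, 1.2, 1.3, 0.6 → max 1.6
III regrets: 0.0, 0.5, 0.0, 1.3 → max 1.3
IV regrets: 1.6, 0.0, 0.5, 1.6 → max 1.6
V regrets: 0.9, 0.1, 0.7, 1.3 → max 1.3
VI regrets: 0.2, 0.9, 0.4, 1.4 → max 1.4
Smallest max regret = 0.9 → I.
Row minima: I=1.4, II=0.7, III=1.1, IV=0.7, V=1.1, VI=1.0
Best worst-case = 1.4 → I.

minimax regret → I; maximin → I (agree)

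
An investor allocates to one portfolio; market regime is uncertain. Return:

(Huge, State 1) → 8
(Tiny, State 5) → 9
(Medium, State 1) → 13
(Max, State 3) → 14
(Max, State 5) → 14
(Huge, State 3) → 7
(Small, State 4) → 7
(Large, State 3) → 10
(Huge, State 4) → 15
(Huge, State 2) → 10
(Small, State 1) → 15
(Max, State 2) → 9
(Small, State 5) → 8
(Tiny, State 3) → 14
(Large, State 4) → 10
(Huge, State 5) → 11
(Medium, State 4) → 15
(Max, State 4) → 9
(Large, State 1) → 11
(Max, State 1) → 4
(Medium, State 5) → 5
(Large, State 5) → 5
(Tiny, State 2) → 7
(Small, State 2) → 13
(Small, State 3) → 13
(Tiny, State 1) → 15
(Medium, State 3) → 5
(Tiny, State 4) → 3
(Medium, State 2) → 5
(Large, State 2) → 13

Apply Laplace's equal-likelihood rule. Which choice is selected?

Row averages: Tiny=9.6, Small=11.2, Medium=8.6, Large=9.8, Huge=10.2, Max=10
Highest average = 11.2 → Small.

Small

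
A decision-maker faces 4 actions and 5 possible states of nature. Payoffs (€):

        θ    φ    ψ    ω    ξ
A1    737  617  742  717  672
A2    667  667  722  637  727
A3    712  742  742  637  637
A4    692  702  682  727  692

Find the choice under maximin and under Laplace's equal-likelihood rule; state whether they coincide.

maximin → A4; laplace → A4 (agree)

Row minima: A1=617, A2=637, A3=637, A4=682
Best worst-case = 682 → A4.
Row averages: A1=697, A2=684, A3=694, A4=699
Highest average = 699 → A4.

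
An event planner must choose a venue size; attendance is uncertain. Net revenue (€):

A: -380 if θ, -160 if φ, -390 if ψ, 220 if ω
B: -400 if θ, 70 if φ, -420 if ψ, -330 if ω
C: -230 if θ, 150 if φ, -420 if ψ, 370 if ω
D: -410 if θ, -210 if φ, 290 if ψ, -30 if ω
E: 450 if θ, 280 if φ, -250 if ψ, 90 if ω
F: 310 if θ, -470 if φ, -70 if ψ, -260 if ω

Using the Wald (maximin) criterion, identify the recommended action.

Row minima: A=-390, B=-420, C=-420, D=-410, E=-250, F=-470
Best worst-case = -250 → E.

E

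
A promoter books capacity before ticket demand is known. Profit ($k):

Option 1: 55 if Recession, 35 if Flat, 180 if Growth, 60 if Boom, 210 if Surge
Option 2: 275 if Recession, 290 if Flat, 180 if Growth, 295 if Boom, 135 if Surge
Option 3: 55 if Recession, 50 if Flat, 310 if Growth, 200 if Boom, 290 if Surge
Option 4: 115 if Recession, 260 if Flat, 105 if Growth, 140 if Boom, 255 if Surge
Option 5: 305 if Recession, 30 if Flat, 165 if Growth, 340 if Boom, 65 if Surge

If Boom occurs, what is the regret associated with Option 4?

200

Best payoff under Boom is 340.
Regret = 340 − 140 = 200.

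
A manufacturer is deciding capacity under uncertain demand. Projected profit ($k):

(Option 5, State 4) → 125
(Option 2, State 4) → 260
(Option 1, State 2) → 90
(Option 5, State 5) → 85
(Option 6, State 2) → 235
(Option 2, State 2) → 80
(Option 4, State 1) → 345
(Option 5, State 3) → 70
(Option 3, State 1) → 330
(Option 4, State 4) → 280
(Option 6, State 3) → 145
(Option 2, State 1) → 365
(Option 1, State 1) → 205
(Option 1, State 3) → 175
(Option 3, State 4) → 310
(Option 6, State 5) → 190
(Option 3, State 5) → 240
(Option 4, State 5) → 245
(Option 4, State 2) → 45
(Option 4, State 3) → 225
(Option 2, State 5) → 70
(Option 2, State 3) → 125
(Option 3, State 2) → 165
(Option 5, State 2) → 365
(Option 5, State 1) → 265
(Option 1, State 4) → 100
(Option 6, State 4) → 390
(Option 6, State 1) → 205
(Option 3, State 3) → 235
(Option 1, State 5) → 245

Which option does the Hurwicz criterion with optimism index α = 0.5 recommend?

Option 1: 0.5·245 + 0.5·90 = 167.5
Option 2: 0.5·365 + 0.5·70 = 217.5
Option 3: 0.5·330 + 0.5·165 = 247.5
Option 4: 0.5·345 + 0.5·45 = 195
Option 5: 0.5·365 + 0.5·70 = 217.5
Option 6: 0.5·390 + 0.5·145 = 267.5
Highest Hurwicz score = 267.5 → Option 6.

Option 6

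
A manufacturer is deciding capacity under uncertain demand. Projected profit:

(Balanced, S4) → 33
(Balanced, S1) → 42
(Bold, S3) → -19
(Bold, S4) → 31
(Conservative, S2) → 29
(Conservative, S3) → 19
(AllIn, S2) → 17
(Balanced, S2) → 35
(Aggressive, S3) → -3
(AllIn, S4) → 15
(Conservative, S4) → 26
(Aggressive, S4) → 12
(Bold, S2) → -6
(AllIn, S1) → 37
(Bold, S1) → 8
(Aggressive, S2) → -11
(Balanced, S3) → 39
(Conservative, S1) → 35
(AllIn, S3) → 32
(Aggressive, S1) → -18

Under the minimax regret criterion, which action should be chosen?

Column bests: S1=42, S2=35, S3=39, S4=33.
Conservative regrets: 7, 6, 20, 7 → max 20
Balanced regrets: 0, 0, 0, 0 → max 0
Aggressive regrets: 60, 46, 42, 21 → max 60
Bold regrets: 34, 41, 58, 2 → max 58
AllIn regrets: 5, 18, 7, 18 → max 18
Smallest max regret = 0 → Balanced.

Balanced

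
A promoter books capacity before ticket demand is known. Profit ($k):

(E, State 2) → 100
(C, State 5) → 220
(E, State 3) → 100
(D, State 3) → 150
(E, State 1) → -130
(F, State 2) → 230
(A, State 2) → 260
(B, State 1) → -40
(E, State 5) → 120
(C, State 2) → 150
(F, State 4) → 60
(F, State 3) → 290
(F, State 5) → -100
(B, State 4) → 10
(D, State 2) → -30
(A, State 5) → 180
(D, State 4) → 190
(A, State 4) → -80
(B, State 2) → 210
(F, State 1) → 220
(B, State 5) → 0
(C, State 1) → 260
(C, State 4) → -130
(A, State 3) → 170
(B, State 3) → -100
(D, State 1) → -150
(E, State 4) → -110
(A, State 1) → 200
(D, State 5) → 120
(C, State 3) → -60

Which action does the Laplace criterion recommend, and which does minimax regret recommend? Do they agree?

laplace → A; minimax regret → A (agree)

Row averages: A=146, B=16, C=88, D=56, E=16, F=140
Highest average = 146 → A.
Column bests: State 1=260, State 2=260, State 3=290, State 4=190, State 5=220.
A regrets: 60, 0, 120, 270, 40 → max 270
B regrets: 300, 50, 390, 180, 220 → max 390
C regrets: 0, 110, 350, 320, 0 → max 350
D regrets: 410, 290, 140, 0, 100 → max 410
E regrets: 390, 160, 190, 300, 100 → max 390
F regrets: 40, 30, 0, 130, 320 → max 320
Smallest max regret = 270 → A.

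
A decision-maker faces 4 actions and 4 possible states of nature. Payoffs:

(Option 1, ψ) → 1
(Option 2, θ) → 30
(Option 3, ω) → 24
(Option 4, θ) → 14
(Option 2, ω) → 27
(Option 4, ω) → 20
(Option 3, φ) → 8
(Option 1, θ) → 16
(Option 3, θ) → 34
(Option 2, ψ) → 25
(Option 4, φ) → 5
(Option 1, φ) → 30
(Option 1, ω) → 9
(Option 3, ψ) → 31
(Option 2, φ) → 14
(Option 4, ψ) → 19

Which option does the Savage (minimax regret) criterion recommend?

Column bests: θ=34, φ=30, ψ=31, ω=27.
Option 1 regrets: 18, 0, 30, 18 → max 30
Option 2 regrets: 4, 16, 6, 0 → max 16
Option 3 regrets: 0, 22, 0, 3 → max 22
Option 4 regrets: 20, 25, 12, 7 → max 25
Smallest max regret = 16 → Option 2.

Option 2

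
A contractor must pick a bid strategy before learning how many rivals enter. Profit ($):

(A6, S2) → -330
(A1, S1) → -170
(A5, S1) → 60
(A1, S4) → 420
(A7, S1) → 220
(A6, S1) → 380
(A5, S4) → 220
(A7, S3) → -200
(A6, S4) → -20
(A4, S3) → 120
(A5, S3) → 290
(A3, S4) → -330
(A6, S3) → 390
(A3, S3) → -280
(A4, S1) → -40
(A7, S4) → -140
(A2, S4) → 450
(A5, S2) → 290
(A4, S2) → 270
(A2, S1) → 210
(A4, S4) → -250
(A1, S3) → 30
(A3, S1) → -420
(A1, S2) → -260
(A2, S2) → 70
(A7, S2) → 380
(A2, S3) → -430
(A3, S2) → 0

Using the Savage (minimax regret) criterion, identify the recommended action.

Column bests: S1=380, S2=380, S3=390, S4=450.
A1 regrets: 550, 640, 360, 30 → max 640
A2 regrets: 170, 310, 820, 0 → max 820
A3 regrets: 800, 380, 670, 780 → max 800
A4 regrets: 420, 110, 270, 700 → max 700
A5 regrets: 320, 90, 100, 230 → max 320
A6 regrets: 0, 710, 0, 470 → max 710
A7 regrets: 160, 0, 590, 590 → max 590
Smallest max regret = 320 → A5.

A5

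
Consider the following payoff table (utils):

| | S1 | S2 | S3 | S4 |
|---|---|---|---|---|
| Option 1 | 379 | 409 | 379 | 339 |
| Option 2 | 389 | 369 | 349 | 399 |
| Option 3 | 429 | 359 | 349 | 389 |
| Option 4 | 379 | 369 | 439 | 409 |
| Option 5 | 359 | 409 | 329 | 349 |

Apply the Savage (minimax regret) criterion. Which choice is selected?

Option 4

Column bests: S1=429, S2=409, S3=439, S4=409.
Option 1 regrets: 50, 0, 60, 70 → max 70
Option 2 regrets: 40, 40, 90, 10 → max 90
Option 3 regrets: 0, 50, 90, 20 → max 90
Option 4 regrets: 50, 40, 0, 0 → max 50
Option 5 regrets: 70, 0, 110, 60 → max 110
Smallest max regret = 50 → Option 4.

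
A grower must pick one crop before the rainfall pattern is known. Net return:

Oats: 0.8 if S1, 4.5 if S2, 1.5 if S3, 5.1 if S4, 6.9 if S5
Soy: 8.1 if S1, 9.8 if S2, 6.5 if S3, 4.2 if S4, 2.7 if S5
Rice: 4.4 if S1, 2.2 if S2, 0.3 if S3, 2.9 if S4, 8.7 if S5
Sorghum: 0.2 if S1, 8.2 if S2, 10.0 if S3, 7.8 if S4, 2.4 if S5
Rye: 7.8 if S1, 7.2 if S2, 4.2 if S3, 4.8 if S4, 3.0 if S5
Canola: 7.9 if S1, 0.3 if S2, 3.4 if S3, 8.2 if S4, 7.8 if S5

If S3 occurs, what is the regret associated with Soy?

Best payoff under S3 is 10.0.
Regret = 10.0 − 6.5 = 3.5.

3.5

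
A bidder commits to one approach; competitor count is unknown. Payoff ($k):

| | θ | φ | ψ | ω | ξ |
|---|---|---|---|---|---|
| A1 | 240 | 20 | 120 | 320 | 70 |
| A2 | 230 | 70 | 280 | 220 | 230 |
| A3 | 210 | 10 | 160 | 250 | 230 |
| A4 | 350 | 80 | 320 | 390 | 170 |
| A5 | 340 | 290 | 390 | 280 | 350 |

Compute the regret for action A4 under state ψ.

70

Best payoff under ψ is 390.
Regret = 390 − 320 = 70.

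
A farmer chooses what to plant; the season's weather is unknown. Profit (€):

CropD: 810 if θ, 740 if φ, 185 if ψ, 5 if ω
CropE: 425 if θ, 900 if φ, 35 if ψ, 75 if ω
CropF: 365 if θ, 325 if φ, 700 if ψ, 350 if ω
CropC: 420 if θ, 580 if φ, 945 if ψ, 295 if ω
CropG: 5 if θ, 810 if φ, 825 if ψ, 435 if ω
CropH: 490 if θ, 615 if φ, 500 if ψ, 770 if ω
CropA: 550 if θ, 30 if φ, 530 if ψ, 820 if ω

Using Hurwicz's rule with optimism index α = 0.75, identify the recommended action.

CropC

CropD: 0.75·810 + 0.25·5 = 608.75
CropE: 0.75·900 + 0.25·35 = 683.75
CropF: 0.75·700 + 0.25·325 = 606.25
CropC: 0.75·945 + 0.25·295 = 782.5
CropG: 0.75·825 + 0.25·5 = 620
CropH: 0.75·770 + 0.25·490 = 700
CropA: 0.75·820 + 0.25·30 = 622.5
Highest Hurwicz score = 782.5 → CropC.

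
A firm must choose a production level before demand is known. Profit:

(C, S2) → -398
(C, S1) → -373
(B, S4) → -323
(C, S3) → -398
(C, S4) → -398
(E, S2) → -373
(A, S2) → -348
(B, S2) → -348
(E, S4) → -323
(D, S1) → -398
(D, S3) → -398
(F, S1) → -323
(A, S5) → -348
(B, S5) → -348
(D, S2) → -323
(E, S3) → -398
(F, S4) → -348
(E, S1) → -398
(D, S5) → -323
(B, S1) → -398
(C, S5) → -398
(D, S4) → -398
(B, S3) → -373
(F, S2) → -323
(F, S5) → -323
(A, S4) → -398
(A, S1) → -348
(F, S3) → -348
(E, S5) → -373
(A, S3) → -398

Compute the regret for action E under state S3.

50

Best payoff under S3 is -348.
Regret = -348 − (-398) = 50.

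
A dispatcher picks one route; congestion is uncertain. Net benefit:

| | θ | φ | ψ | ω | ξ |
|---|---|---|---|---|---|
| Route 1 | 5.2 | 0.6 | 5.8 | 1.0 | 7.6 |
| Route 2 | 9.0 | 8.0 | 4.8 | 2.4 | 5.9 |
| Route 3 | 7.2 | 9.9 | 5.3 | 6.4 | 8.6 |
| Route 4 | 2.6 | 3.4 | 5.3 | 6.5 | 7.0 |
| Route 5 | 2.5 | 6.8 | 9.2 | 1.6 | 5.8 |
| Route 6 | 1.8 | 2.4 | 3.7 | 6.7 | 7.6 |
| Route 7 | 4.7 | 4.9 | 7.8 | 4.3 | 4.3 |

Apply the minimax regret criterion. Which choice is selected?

Route 3

Column bests: θ=9.0, φ=9.9, ψ=9.2, ω=6.7, ξ=8.6.
Route 1 regrets: 3.8, 9.3, 3.4, 5.7, 1.0 → max 9.3
Route 2 regrets: 0.0, 1.9, 4.4, 4.3, 2.7 → max 4.4
Route 3 regrets: 1.8, 0.0, 3.9, 0.3, 0.0 → max 3.9
Route 4 regrets: 6.4, 6.5, 3.9, 0.2, 1.6 → max 6.5
Route 5 regrets: 6.5, 3.1, 0.0, 5.1, 2.8 → max 6.5
Route 6 regrets: 7.2, 7.5, 5.5, 0.0, 1.0 → max 7.5
Route 7 regrets: 4.3, 5.0, 1.4, 2.4, 4.3 → max 5.0
Smallest max regret = 3.9 → Route 3.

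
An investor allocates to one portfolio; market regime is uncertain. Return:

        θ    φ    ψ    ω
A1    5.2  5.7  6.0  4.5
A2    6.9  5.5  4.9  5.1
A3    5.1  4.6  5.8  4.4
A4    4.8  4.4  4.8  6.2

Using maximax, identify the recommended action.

A2

Row maxima: A1=6.0, A2=6.9, A3=5.8, A4=6.2
Best best-case = 6.9 → A2.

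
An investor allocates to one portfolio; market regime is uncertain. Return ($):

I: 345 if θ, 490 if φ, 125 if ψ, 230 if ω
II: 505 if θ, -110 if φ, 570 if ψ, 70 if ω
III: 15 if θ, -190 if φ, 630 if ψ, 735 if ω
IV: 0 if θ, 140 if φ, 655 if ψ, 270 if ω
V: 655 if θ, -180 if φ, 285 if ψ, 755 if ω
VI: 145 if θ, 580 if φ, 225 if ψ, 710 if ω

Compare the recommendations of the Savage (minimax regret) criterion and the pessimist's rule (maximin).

minimax regret → VI; maximin → VI (agree)

Column bests: θ=655, φ=580, ψ=655, ω=755.
I regrets: 310, 90, 530, 525 → max 530
II regrets: 150, 690, 85, 685 → max 690
III regrets: 640, 770, 25, 20 → max 770
IV regrets: 655, 440, 0, 485 → max 655
V regrets: 0, 760, 370, 0 → max 760
VI regrets: 510, 0, 430, 45 → max 510
Smallest max regret = 510 → VI.
Row minima: I=125, II=-110, III=-190, IV=0, V=-180, VI=145
Best worst-case = 145 → VI.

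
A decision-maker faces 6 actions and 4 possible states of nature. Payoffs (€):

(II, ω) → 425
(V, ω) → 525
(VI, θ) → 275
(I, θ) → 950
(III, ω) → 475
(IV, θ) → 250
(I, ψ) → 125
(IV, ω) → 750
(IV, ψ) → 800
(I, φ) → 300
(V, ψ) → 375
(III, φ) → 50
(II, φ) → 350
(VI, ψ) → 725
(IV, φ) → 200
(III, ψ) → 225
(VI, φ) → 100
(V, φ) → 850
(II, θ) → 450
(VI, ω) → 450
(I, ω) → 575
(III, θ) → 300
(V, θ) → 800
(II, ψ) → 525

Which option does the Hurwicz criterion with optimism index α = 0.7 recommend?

V

I: 0.7·950 + 0.3·125 = 702.5
II: 0.7·525 + 0.3·350 = 472.5
III: 0.7·475 + 0.3·50 = 347.5
IV: 0.7·800 + 0.3·200 = 620
V: 0.7·850 + 0.3·375 = 707.5
VI: 0.7·725 + 0.3·100 = 537.5
Highest Hurwicz score = 707.5 → V.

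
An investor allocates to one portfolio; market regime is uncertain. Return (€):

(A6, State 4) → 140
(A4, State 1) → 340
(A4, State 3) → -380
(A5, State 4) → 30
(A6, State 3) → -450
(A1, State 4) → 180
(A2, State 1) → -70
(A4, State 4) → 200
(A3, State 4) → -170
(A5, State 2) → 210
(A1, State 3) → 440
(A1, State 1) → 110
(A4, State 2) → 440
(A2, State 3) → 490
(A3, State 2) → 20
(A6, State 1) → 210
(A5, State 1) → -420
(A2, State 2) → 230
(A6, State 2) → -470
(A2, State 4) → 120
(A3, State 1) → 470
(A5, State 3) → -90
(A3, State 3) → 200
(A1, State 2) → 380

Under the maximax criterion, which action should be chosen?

A2

Row maxima: A1=440, A2=490, A3=470, A4=440, A5=210, A6=210
Best best-case = 490 → A2.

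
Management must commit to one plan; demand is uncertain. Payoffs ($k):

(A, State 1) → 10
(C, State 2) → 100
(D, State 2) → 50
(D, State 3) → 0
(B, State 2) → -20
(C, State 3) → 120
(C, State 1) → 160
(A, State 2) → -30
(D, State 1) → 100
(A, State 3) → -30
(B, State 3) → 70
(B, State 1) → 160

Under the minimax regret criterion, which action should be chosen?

Column bests: State 1=160, State 2=100, State 3=120.
A regrets: 150, 130, 150 → max 150
B regrets: 0, 120, 50 → max 120
C regrets: 0, 0, 0 → max 0
D regrets: 60, 50, 120 → max 120
Smallest max regret = 0 → C.

C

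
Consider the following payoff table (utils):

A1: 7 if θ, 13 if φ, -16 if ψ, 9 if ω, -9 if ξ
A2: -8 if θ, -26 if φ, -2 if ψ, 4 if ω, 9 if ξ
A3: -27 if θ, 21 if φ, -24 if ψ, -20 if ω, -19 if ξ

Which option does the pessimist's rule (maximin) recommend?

A1

Row minima: A1=-16, A2=-26, A3=-27
Best worst-case = -16 → A1.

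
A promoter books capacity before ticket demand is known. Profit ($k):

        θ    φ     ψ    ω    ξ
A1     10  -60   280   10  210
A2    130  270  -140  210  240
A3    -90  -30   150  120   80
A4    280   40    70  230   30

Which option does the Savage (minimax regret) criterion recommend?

Column bests: θ=280, φ=270, ψ=280, ω=230, ξ=240.
A1 regrets: 270, 330, 0, 220, 30 → max 330
A2 regrets: 150, 0, 420, 20, 0 → max 420
A3 regrets: 370, 300, 130, 110, 160 → max 370
A4 regrets: 0, 230, 210, 0, 210 → max 230
Smallest max regret = 230 → A4.

A4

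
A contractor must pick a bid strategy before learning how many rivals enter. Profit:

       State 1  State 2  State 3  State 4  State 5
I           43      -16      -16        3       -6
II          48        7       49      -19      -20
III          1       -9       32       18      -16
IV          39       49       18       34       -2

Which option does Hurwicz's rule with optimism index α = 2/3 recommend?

IV

I: 2/3·43 + 1/3·(-16) = 70/3
II: 2/3·49 + 1/3·(-20) = 26
III: 2/3·32 + 1/3·(-16) = 16
IV: 2/3·49 + 1/3·(-2) = 32
Highest Hurwicz score = 32 → IV.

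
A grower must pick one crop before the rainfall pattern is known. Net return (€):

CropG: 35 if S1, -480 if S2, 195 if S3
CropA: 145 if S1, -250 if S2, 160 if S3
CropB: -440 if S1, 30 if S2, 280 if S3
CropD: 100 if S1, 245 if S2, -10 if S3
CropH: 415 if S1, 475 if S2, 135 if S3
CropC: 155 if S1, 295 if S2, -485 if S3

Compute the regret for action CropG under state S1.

380

Best payoff under S1 is 415.
Regret = 415 − 35 = 380.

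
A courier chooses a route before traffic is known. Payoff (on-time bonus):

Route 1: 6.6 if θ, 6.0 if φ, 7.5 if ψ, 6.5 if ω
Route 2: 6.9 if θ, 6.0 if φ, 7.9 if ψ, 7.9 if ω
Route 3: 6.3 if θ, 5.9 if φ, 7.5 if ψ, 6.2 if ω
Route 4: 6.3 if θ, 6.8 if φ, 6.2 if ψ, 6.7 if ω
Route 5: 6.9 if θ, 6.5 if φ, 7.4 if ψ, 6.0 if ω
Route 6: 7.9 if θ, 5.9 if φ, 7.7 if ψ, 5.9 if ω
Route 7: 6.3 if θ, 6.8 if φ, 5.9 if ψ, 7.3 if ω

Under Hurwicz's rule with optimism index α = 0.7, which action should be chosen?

Route 2

Route 1: 0.7·7.5 + 0.3·6.0 = 7.05
Route 2: 0.7·7.9 + 0.3·6.0 = 7.33
Route 3: 0.7·7.5 + 0.3·5.9 = 7.02
Route 4: 0.7·6.8 + 0.3·6.2 = 6.62
Route 5: 0.7·7.4 + 0.3·6.0 = 6.98
Route 6: 0.7·7.9 + 0.3·5.9 = 7.3
Route 7: 0.7·7.3 + 0.3·5.9 = 6.88
Highest Hurwicz score = 7.33 → Route 2.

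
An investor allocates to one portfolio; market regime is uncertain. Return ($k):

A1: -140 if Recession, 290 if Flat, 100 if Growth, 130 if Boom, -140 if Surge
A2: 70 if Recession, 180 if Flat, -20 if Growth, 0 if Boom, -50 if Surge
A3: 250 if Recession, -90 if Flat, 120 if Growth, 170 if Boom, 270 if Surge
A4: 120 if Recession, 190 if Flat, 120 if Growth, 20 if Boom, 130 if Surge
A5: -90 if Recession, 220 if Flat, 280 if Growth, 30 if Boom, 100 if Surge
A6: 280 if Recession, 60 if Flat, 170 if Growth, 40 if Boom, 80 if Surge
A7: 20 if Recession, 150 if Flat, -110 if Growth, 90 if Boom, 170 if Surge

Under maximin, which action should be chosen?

A6

Row minima: A1=-140, A2=-50, A3=-90, A4=20, A5=-90, A6=40, A7=-110
Best worst-case = 40 → A6.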